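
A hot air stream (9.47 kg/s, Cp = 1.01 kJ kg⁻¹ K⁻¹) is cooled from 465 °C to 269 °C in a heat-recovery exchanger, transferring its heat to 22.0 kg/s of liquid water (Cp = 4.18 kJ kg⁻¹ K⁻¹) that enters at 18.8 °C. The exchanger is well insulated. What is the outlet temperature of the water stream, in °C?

T_c,out = 39.2 °C

Heat released by hot stream: Q = 9.47 × 1.01 × (465 − 269) = 1874.7 kJ/s
Energy balance on cold side (adiabatic exchanger): Q = ṁ_c·Cp_c·(T_c,out − T_c,in)
T_c,out = 18.8 + 1874.7/(22.0 × 4.18) = 39.186 °C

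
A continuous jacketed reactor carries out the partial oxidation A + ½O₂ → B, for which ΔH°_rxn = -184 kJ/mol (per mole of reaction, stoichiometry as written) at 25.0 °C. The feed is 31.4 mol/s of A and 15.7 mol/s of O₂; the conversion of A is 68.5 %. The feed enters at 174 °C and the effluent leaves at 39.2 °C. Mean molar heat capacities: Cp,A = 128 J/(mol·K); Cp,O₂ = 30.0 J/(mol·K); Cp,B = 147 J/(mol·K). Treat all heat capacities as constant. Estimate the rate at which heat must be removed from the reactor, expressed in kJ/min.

Q_out = 274000 kJ/min

Extent of reaction ξ = 0.685 × 31.4 = 21.509 mol/s
Reaction term: ξ·ΔH°_rxn = 21.509 × -184 = -3957.7 kJ/s
Sensible, feed 174→25 °C: -669.04 kJ/s
Outlet flows (mol/s): A 9.891, O₂ 4.9455, B 21.509
Sensible, products 25→39.2 °C: 64.983 kJ/s
Q = ΔH = -4561.7 kJ/s = -4561.7 kW
Heat removed = 273700 kJ/min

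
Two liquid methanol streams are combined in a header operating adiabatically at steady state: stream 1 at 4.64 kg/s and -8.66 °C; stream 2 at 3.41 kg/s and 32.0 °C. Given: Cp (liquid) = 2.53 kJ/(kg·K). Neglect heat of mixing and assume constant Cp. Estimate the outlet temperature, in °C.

T_out = 8.56 °C

Adiabatic, steady state ⇒ Σ ṁᵢCp,ᵢ(T_out − Tᵢ) = 0
T_out = Σ ṁᵢCp,ᵢTᵢ / Σ ṁᵢCp,ᵢ
      = 174.41 / 20.366 = 8.5637 °C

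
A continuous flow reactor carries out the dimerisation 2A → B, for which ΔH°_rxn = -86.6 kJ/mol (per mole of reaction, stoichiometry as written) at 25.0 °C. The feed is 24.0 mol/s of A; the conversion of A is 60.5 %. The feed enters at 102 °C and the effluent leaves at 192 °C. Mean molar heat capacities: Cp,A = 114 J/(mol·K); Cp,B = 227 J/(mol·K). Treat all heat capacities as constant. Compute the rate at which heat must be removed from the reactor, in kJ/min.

Extent of reaction ξ = 0.605 × 24.0 / 2 = 7.26 mol/s
Reaction term: ξ·ΔH°_rxn = 7.26 × -86.6 = -628.72 kJ/s
Sensible, feed 102→25 °C: -210.67 kJ/s
Outlet flows (mol/s): A 9.48, B 7.26
Sensible, products 25→192 °C: 455.7 kJ/s
Q = ΔH = -383.69 kJ/s = -383.69 kW
Heat removed = 23021 kJ/min

Q_out = 23000 kJ/min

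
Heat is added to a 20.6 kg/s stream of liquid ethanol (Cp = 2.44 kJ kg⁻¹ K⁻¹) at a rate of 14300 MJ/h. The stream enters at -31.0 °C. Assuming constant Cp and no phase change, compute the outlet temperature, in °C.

T_out = 48.0 °C

Q = 14300 MJ/h = 3972.2 kJ/s
ΔT = Q/(ṁ·Cp) = 3972.2/(20.6×2.44) = 79.027 K
T_out = -31.0 + 79.027 = 48.027 °C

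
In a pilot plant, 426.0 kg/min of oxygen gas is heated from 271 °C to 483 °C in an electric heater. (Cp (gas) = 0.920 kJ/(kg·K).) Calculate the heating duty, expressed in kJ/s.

Q = ṁ·Cp·ΔT = 426.0 × 0.920 × (483 − 271) = 83087 kJ/min
Converting: 83087 / 60 s = 1384.8 kW

Q = 1380 kJ/s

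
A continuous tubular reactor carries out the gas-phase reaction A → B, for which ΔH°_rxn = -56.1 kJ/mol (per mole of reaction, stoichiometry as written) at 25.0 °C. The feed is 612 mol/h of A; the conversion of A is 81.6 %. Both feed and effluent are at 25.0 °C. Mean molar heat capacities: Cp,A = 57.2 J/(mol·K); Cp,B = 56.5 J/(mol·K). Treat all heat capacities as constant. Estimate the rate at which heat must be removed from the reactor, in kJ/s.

Extent of reaction ξ = 0.816 × 612 = 499.39 mol/h
Reaction term: ξ·ΔH°_rxn = 499.39 × -56.1 = -28016 kJ/h
Q = ΔH = -28016 kJ/h = -7.7822 kW
Heat removed = 7.7822 kJ/s

Q_out = 7.78 kJ/s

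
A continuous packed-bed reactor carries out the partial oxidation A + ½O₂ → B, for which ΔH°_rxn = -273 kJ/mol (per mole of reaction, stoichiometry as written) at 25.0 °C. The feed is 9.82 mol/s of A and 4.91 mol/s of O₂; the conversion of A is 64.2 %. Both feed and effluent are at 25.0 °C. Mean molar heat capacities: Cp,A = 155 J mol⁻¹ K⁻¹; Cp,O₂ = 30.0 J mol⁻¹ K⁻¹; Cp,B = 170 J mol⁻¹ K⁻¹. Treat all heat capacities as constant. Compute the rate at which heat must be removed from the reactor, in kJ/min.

Extent of reaction ξ = 0.642 × 9.82 = 6.3044 mol/s
Reaction term: ξ·ΔH°_rxn = 6.3044 × -273 = -1721.1 kJ/s
Q = ΔH = -1721.1 kJ/s = -1721.1 kW
Heat removed = 103270 kJ/min

Q_out = 103000 kJ/min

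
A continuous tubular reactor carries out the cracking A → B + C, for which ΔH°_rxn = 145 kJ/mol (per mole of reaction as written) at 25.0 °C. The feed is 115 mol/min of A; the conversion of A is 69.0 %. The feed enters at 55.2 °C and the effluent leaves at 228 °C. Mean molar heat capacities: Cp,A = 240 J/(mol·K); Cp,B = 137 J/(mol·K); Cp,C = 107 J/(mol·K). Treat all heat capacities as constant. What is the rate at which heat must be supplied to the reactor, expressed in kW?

Extent of reaction ξ = 0.690 × 115 = 79.35 mol/min
Reaction term: ξ·ΔH°_rxn = 79.35 × 145 = 11506 kJ/min
Sensible, feed 55.2→25 °C: -833.52 kJ/min
Outlet flows (mol/min): A 35.65, B 79.35, C 79.35
Sensible, products 25→228 °C: 5667.2 kJ/min
Q = ΔH = 16339 kJ/min = 272.32 kW
Heat supplied = 272.32 kW

Q_in = 272 kW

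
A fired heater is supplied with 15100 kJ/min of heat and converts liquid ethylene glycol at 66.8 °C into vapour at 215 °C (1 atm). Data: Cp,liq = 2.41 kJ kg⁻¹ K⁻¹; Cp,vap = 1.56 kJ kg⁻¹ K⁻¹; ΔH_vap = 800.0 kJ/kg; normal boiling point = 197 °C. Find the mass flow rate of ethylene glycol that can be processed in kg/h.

ṁ = 793 kg/h

Δh = 2.41×(197−66.8) + 800.0 + 1.56×(215−197) = 1141.9 kJ/kg
Q = 15100 kJ/min = 251.67 kJ/s = 906000 kJ/h
ṁ = Q/Δh = 906000 / 1141.9 = 793.44 kg/h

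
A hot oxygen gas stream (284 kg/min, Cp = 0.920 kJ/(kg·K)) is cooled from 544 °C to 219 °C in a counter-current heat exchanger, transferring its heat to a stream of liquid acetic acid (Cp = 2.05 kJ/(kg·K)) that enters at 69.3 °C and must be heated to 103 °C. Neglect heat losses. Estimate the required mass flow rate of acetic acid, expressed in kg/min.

ṁ_c = 1230 kg/min

Heat released by hot stream: Q = 284 × 0.920 × (544 − 219) = 84916 kJ/min
Energy balance on cold side (adiabatic exchanger): Q = ṁ_c·Cp_c·(T_c,out − T_c,in)
ṁ_c = 84916 / [2.05 × (103 − 69.3)] = 1229.2 kg/min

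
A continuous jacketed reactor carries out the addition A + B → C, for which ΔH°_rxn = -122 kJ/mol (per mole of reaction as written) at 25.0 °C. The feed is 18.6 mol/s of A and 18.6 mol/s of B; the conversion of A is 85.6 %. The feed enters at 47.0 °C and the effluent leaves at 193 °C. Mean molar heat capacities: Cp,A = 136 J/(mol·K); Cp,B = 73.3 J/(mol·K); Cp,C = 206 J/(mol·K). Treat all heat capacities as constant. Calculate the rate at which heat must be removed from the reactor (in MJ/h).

Extent of reaction ξ = 0.856 × 18.6 = 15.922 mol/s
Reaction term: ξ·ΔH°_rxn = 15.922 × -122 = -1942.4 kJ/s
Sensible, feed 47.0→25 °C: -85.646 kJ/s
Outlet flows (mol/s): A 2.6784, B 2.6784, C 15.922
Sensible, products 25→193 °C: 645.19 kJ/s
Q = ΔH = -1382.9 kJ/s = -1382.9 kW
Heat removed = 4978.4 MJ/h

Q_out = 4980 MJ/h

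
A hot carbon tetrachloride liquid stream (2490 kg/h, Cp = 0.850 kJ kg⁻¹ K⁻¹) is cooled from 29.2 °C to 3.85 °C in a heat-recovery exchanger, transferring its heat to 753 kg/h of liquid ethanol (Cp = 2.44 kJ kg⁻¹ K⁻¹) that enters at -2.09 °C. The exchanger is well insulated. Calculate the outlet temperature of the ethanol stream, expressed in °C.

Heat released by hot stream: Q = 2490 × 0.850 × (29.2 − 3.85) = 53653 kJ/h
Energy balance on cold side (adiabatic exchanger): Q = ṁ_c·Cp_c·(T_c,out − T_c,in)
T_c,out = -2.09 + 53653/(753 × 2.44) = 27.112 °C

T_c,out = 27.1 °C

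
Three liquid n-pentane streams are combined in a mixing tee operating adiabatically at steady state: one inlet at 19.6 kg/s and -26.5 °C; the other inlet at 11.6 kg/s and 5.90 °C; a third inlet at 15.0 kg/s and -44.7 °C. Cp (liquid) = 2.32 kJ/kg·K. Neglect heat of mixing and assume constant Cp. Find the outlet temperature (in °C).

Energy balance with Q = 0: Σ ṁᵢCp,ᵢ(T_out − Tᵢ) = 0
T_out = Σ ṁᵢCp,ᵢTᵢ / Σ ṁᵢCp,ᵢ
      = -2601.8 / 107.18 = -24.274 °C

T_out = -24.3 °C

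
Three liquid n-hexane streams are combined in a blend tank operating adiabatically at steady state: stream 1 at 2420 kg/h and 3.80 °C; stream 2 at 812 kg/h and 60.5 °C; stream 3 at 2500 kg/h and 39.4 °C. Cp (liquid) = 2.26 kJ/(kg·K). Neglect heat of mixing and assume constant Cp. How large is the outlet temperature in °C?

T_out = 27.4 °C

No heat crosses the boundary, so H_out = H_in.
Σ ṁᵢCp,ᵢTᵢ = 2420×2.26×3.80 + 812×2.26×60.5 + 2500×2.26×39.4 = 354420
Σ ṁᵢCp,ᵢ = 2420×2.26 + 812×2.26 + 2500×2.26 = 12954
T_out = 354420 / 12954 = 27.359 °C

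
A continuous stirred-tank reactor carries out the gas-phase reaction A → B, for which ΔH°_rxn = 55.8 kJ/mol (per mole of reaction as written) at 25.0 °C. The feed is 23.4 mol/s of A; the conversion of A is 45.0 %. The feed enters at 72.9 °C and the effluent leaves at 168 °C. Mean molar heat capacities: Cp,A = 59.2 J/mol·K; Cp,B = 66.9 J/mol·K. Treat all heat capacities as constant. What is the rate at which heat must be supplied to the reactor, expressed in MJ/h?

Q_in = 2630 MJ/h

Extent of reaction ξ = 0.450 × 23.4 = 10.53 mol/s
Reaction term: ξ·ΔH°_rxn = 10.53 × 55.8 = 587.57 kJ/s
Sensible, feed 72.9→25 °C: -66.355 kJ/s
Outlet flows (mol/s): A 12.87, B 10.53
Sensible, products 25→168 °C: 209.69 kJ/s
Q = ΔH = 730.91 kJ/s = 730.91 kW
Heat supplied = 2631.3 MJ/h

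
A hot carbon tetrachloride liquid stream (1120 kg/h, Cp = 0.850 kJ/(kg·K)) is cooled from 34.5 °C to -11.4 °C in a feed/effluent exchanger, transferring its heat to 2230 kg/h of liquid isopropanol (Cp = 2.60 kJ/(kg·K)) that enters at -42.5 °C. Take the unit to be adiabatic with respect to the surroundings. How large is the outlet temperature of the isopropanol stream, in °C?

T_c,out = -35.0 °C

Heat released by hot stream: Q = 1120 × 0.850 × (34.5 − -11.4) = 43697 kJ/h
Energy balance on cold side (adiabatic exchanger): Q = ṁ_c·Cp_c·(T_c,out − T_c,in)
T_c,out = -42.5 + 43697/(2230 × 2.60) = -34.963 °C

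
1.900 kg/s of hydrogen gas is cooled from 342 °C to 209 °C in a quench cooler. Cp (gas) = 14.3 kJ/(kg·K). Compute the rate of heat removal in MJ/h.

Q_c = 13000 MJ/h

Q = ṁ·Cp·ΔT = 1.900 × 14.3 × (209 − 342) = -3613.6 kJ/s
Cooling duty = 13009 MJ/h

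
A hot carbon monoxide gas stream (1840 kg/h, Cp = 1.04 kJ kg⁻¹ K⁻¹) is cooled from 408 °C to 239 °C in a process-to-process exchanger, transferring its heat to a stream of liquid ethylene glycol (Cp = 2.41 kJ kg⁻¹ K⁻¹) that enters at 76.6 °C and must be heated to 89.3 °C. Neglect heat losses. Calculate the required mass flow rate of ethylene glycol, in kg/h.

Heat released by hot stream: Q = 1840 × 1.04 × (408 − 239) = 323400 kJ/h
Energy balance on cold side (adiabatic exchanger): Q = ṁ_c·Cp_c·(T_c,out − T_c,in)
ṁ_c = 323400 / [2.41 × (89.3 − 76.6)] = 10566 kg/h

ṁ_c = 10600 kg/h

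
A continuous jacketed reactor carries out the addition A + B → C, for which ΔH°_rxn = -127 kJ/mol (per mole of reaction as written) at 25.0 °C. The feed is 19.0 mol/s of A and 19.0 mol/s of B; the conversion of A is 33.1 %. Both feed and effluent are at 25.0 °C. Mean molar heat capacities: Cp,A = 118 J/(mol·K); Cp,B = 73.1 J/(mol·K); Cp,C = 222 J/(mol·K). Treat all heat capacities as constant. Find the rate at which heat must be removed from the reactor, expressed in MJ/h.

Q_out = 2880 MJ/h

Extent of reaction ξ = 0.331 × 19.0 = 6.289 mol/s
Reaction term: ξ·ΔH°_rxn = 6.289 × -127 = -798.7 kJ/s
Q = ΔH = -798.7 kJ/s = -798.7 kW
Heat removed = 2875.3 MJ/h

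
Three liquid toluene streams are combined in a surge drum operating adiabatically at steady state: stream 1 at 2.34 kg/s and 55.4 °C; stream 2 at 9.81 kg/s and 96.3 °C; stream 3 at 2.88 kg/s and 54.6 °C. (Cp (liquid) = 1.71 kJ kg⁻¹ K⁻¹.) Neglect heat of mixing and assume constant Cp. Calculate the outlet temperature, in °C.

No heat crosses the boundary, so H_out = H_in.
Σ ṁᵢCp,ᵢTᵢ = 2.34×1.71×55.4 + 9.81×1.71×96.3 + 2.88×1.71×54.6 = 2106
Σ ṁᵢCp,ᵢ = 2.34×1.71 + 9.81×1.71 + 2.88×1.71 = 25.701
T_out = 2106 / 25.701 = 81.942 °C

T_out = 81.9 °C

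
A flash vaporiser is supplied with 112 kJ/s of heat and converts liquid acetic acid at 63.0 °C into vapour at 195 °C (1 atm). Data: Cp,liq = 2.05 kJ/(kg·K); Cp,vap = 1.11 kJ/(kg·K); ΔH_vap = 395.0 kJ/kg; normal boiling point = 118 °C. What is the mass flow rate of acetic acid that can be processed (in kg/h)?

Δh = 2.05×(118−63.0) + 395.0 + 1.11×(195−118) = 593.22 kJ/kg
Q = 112 kJ/s = 112 kJ/s = 403200 kJ/h
ṁ = Q/Δh = 403200 / 593.22 = 679.68 kg/h

ṁ = 680 kg/h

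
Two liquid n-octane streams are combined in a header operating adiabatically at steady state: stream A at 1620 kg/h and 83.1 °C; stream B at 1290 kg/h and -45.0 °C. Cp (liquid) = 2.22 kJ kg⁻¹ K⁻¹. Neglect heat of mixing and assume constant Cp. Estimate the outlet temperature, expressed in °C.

No heat crosses the boundary, so H_out = H_in.
T_out = Σ ṁᵢCp,ᵢTᵢ / Σ ṁᵢCp,ᵢ
      = 169990 / 6460.2 = 26.313 °C

T_out = 26.3 °C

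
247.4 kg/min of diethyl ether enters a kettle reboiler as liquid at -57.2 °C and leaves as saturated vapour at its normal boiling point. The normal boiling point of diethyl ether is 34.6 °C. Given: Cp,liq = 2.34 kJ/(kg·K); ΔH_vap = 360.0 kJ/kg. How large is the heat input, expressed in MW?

Q = 2.37 MW

liquid -57.2→34.6 °C: 214.81 kJ/kg
vaporisation at 34.6 °C: 360 kJ/kg
Δh = 214.81 + 360 = 574.81 kJ/kg
Q = ṁ·Δh = 247.4 kg/min × 574.81 kJ/kg = 142210 kJ/min
|Q| = 2370.1 kW = 2.3701 MW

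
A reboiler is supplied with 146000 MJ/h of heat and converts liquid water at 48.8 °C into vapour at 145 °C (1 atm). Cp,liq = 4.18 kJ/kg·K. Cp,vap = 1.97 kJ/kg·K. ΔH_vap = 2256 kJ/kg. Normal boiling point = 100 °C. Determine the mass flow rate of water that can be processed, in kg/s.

ṁ = 15.9 kg/s

Δh = 4.18×(100−48.8) + 2256 + 1.97×(145−100) = 2558.7 kJ/kg
Q = 146000 MJ/h = 40556 kJ/s = 40556 kJ/s
ṁ = Q/Δh = 40556 / 2558.7 = 15.85 kg/s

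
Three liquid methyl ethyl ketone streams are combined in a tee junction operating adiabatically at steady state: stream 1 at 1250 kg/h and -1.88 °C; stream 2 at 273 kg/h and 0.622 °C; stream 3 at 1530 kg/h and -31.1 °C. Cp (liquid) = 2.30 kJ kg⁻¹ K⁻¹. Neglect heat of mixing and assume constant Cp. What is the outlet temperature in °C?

Adiabatic, steady state ⇒ Σ ṁᵢCp,ᵢ(T_out − Tᵢ) = 0
Σ ṁᵢCp,ᵢTᵢ = 1250×2.30×-1.88 + 273×2.30×0.622 + 1530×2.30×-31.1 = -114460
Σ ṁᵢCp,ᵢ = 1250×2.30 + 273×2.30 + 1530×2.30 = 7021.9
T_out = -114460 / 7021.9 = -16.3 °C

T_out = -16.3 °C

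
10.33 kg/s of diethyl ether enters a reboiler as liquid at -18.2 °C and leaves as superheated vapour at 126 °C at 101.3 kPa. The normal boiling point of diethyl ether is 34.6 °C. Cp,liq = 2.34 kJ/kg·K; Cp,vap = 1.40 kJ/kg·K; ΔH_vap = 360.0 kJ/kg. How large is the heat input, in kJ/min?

Q = 379000 kJ/min

liquid -18.2→34.6 °C: 123.55 kJ/kg
vaporisation at 34.6 °C: 360 kJ/kg
vapour 34.6→126 °C: 127.96 kJ/kg
Δh = 123.55 + 360 + 127.96 = 611.51 kJ/kg
Q = ṁ·Δh = 10.33 kg/s × 611.51 kJ/kg = 6316.9 kJ/s
|Q| = 6316.9 kW = 379020 kJ/min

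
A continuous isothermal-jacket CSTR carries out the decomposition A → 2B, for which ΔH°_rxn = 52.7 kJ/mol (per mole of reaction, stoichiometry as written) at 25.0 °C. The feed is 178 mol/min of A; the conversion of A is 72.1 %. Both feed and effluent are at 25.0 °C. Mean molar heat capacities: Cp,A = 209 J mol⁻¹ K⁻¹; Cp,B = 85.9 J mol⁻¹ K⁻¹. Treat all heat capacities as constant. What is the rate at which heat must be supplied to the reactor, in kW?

Extent of reaction ξ = 0.721 × 178 = 128.34 mol/min
Reaction term: ξ·ΔH°_rxn = 128.34 × 52.7 = 6763.4 kJ/min
Q = ΔH = 6763.4 kJ/min = 112.72 kW
Heat supplied = 112.72 kW

Q_in = 113 kW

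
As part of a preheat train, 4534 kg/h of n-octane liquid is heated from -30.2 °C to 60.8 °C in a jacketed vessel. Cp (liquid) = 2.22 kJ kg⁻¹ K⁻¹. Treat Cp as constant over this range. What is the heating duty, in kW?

Q = 254 kW

Q = ṁ·Cp·ΔT = 4534 × 2.22 × (60.8 − -30.2) = 915960 kJ/h
Converting: 915960 / 3600 s = 254.43 kW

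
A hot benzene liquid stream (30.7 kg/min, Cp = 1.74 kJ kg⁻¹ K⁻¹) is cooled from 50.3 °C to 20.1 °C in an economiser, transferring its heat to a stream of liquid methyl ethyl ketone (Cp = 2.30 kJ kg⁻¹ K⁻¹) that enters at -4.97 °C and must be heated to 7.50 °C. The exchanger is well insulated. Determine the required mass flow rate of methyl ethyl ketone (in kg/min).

ṁ_c = 56.2 kg/min

Heat released by hot stream: Q = 30.7 × 1.74 × (50.3 − 20.1) = 1613.2 kJ/min
Energy balance on cold side (adiabatic exchanger): Q = ṁ_c·Cp_c·(T_c,out − T_c,in)
ṁ_c = 1613.2 / [2.30 × (7.50 − -4.97)] = 56.247 kg/min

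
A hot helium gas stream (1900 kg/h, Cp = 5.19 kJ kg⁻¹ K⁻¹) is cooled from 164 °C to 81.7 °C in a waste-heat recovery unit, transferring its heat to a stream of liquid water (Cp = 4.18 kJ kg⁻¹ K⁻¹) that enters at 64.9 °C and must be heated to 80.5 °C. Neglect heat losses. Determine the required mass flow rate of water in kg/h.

Heat released by hot stream: Q = 1900 × 5.19 × (164 − 81.7) = 811560 kJ/h
Energy balance on cold side (adiabatic exchanger): Q = ṁ_c·Cp_c·(T_c,out − T_c,in)
ṁ_c = 811560 / [4.18 × (80.5 − 64.9)] = 12446 kg/h

ṁ_c = 12400 kg/h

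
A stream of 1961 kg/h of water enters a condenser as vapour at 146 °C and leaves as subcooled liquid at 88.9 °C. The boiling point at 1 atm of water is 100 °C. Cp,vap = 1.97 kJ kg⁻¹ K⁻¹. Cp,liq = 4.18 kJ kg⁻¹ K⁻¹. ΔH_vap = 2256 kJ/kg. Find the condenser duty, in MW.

Q_c = 1.30 MW

vapour 146→100 °C: -90.62 kJ/kg
condensation at 100 °C: -2256 kJ/kg
liquid 100→88.9 °C: -46.398 kJ/kg
Δh = -90.62 + -2256 + -46.398 = -2393 kJ/kg
Q = ṁ·Δh = 1961 kg/h × -2393 kJ/kg = -4.6927e+06 kJ/h
|Q| = 1303.5 kW = 1.3035 MW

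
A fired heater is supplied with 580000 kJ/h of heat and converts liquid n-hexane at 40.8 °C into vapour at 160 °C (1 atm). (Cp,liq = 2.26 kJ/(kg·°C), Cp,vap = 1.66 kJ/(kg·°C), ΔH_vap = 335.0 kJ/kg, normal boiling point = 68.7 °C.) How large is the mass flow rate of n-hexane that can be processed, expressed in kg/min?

ṁ = 17.6 kg/min

Δh = 2.26×(68.7−40.8) + 335.0 + 1.66×(160−68.7) = 549.61 kJ/kg
Q = 580000 kJ/h = 161.11 kJ/s = 9666.7 kJ/min
ṁ = Q/Δh = 9666.7 / 549.61 = 17.588 kg/min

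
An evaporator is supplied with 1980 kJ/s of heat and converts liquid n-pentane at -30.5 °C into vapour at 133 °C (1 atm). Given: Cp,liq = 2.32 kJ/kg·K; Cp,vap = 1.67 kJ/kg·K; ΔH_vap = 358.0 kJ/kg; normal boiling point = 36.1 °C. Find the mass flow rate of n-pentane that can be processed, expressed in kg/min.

ṁ = 176 kg/min

Δh = 2.32×(36.1−-30.5) + 358.0 + 1.67×(133−36.1) = 674.33 kJ/kg
Q = 1980 kJ/s = 1980 kJ/s = 118800 kJ/min
ṁ = Q/Δh = 118800 / 674.33 = 176.17 kg/min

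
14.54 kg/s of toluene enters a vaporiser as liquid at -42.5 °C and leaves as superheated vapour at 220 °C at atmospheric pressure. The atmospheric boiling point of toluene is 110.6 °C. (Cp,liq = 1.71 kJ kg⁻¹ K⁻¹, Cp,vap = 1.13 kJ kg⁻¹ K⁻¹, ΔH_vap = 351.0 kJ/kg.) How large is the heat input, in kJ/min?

liquid -42.5→110.6 °C: 261.8 kJ/kg
vaporisation at 110.6 °C: 351 kJ/kg
vapour 110.6→220 °C: 123.62 kJ/kg
Δh = 261.8 + 351 + 123.62 = 736.42 kJ/kg
Q = ṁ·Δh = 14.54 kg/s × 736.42 kJ/kg = 10708 kJ/s
|Q| = 10708 kW = 642460 kJ/min

Q = 642000 kJ/min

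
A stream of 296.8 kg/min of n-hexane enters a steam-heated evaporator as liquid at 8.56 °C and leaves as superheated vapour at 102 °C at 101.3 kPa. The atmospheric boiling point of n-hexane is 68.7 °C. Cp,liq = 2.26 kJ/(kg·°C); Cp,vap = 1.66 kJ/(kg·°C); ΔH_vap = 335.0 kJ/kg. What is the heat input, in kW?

liquid 8.56→68.7 °C: 135.92 kJ/kg
vaporisation at 68.7 °C: 335 kJ/kg
vapour 68.7→102 °C: 55.278 kJ/kg
Δh = 135.92 + 335 + 55.278 = 526.19 kJ/kg
Q = ṁ·Δh = 296.8 kg/min × 526.19 kJ/kg = 156170 kJ/min
|Q| = 2602.9 kW

Q = 2600 kW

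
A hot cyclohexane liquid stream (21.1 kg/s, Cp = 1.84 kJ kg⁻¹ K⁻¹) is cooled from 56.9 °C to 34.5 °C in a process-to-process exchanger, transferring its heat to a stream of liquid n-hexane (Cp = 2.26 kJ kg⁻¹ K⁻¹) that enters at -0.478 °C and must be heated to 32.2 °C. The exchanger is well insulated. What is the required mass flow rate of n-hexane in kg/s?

ṁ_c = 11.8 kg/s

Heat released by hot stream: Q = 21.1 × 1.84 × (56.9 − 34.5) = 869.66 kJ/s
Energy balance on cold side (adiabatic exchanger): Q = ṁ_c·Cp_c·(T_c,out − T_c,in)
ṁ_c = 869.66 / [2.26 × (32.2 − -0.478)] = 11.776 kg/s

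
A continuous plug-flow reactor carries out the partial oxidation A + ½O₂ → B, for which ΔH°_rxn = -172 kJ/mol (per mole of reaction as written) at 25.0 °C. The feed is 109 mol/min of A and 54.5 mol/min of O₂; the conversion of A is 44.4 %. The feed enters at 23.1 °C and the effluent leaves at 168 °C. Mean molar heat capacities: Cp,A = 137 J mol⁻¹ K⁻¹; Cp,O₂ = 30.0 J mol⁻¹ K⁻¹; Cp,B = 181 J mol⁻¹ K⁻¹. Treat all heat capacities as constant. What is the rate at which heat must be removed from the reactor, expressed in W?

Extent of reaction ξ = 0.444 × 109 = 48.396 mol/min
Reaction term: ξ·ΔH°_rxn = 48.396 × -172 = -8324.1 kJ/min
Sensible, feed 23.1→25 °C: 31.479 kJ/min
Outlet flows (mol/min): A 60.604, O₂ 30.302, B 48.396
Sensible, products 25→168 °C: 2569.9 kJ/min
Q = ΔH = -5722.7 kJ/min = -95.379 kW
Heat removed = 95379 W

Q_out = 95400 W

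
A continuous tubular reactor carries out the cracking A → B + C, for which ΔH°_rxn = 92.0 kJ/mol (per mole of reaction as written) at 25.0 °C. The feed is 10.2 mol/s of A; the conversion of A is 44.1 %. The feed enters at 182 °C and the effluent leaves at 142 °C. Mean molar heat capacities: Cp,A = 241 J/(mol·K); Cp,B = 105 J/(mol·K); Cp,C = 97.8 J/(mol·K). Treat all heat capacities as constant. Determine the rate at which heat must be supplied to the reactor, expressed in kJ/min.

Q_in = 17700 kJ/min

Extent of reaction ξ = 0.441 × 10.2 = 4.4982 mol/s
Reaction term: ξ·ΔH°_rxn = 4.4982 × 92.0 = 413.83 kJ/s
Sensible, feed 182→25 °C: -385.94 kJ/s
Outlet flows (mol/s): A 5.7018, B 4.4982, C 4.4982
Sensible, products 25→142 °C: 267.51 kJ/s
Q = ΔH = 295.4 kJ/s = 295.4 kW
Heat supplied = 17724 kJ/min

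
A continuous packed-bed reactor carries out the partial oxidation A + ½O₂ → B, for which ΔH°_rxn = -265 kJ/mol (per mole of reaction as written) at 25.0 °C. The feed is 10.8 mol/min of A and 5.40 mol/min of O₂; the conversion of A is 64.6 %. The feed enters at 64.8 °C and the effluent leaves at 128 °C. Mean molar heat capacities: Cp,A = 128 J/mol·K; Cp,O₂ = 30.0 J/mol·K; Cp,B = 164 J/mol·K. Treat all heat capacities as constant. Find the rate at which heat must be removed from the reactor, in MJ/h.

Q_out = 104 MJ/h

Extent of reaction ξ = 0.646 × 10.8 = 6.9768 mol/min
Reaction term: ξ·ΔH°_rxn = 6.9768 × -265 = -1848.9 kJ/min
Sensible, feed 64.8→25 °C: -61.467 kJ/min
Outlet flows (mol/min): A 3.8232, O₂ 1.9116, B 6.9768
Sensible, products 25→128 °C: 174.16 kJ/min
Q = ΔH = -1736.2 kJ/min = -28.936 kW
Heat removed = 104.17 MJ/h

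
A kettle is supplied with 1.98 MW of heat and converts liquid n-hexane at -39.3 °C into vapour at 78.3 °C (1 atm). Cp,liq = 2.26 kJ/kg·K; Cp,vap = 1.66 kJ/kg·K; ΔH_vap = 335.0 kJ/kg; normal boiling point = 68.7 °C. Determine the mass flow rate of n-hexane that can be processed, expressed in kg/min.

ṁ = 200 kg/min

Δh = 2.26×(68.7−-39.3) + 335.0 + 1.66×(78.3−68.7) = 595.02 kJ/kg
Q = 1.98 MW = 1980 kJ/s = 118800 kJ/min
ṁ = Q/Δh = 118800 / 595.02 = 199.66 kg/min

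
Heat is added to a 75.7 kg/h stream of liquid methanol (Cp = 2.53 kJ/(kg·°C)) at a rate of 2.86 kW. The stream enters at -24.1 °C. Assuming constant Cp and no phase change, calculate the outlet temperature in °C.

Q = 2.86 kW = 10296 kJ/h
ΔT = Q/(ṁ·Cp) = 10296/(75.7×2.53) = 53.759 K
T_out = -24.1 + 53.759 = 29.659 °C

T_out = 29.7 °C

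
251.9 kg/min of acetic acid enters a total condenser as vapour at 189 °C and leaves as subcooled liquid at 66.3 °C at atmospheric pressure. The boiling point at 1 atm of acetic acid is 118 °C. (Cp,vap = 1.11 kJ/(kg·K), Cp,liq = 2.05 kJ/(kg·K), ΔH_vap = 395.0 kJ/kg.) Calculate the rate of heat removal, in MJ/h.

vapour 189→118 °C: -78.81 kJ/kg
condensation at 118 °C: -395 kJ/kg
liquid 118→66.3 °C: -105.98 kJ/kg
Δh = -78.81 + -395 + -105.98 = -579.79 kJ/kg
Q = ṁ·Δh = 251.9 kg/min × -579.79 kJ/kg = -146050 kJ/min
|Q| = 2434.2 kW = 8763 MJ/h

Q_c = 8760 MJ/h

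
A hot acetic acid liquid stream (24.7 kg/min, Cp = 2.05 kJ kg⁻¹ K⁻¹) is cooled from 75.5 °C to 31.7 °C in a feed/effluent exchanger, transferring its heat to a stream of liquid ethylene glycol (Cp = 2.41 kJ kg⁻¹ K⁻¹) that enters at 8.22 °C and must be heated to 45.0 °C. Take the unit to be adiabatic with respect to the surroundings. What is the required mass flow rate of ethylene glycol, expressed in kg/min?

ṁ_c = 25.0 kg/min

Heat released by hot stream: Q = 24.7 × 2.05 × (75.5 − 31.7) = 2217.8 kJ/min
Energy balance on cold side (adiabatic exchanger): Q = ṁ_c·Cp_c·(T_c,out − T_c,in)
ṁ_c = 2217.8 / [2.41 × (45.0 − 8.22)] = 25.021 kg/min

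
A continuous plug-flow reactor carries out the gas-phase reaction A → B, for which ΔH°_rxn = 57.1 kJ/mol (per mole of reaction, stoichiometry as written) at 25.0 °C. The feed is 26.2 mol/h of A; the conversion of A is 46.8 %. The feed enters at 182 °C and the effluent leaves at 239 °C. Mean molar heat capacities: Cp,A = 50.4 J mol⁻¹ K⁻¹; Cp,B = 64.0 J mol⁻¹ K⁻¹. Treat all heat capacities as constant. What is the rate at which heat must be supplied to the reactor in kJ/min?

Extent of reaction ξ = 0.468 × 26.2 = 12.262 mol/h
Reaction term: ξ·ΔH°_rxn = 12.262 × 57.1 = 700.14 kJ/h
Sensible, feed 182→25 °C: -207.32 kJ/h
Outlet flows (mol/h): A 13.938, B 12.262
Sensible, products 25→239 °C: 318.27 kJ/h
Q = ΔH = 811.09 kJ/h = 0.2253 kW
Heat supplied = 13.518 kJ/min

Q_in = 13.5 kJ/min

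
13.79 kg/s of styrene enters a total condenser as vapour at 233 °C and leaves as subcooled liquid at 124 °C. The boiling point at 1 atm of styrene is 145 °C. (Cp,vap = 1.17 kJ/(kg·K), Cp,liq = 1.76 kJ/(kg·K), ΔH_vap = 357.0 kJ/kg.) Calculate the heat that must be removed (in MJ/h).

vapour 233→145 °C: -102.96 kJ/kg
condensation at 145 °C: -357 kJ/kg
liquid 145→124 °C: -36.96 kJ/kg
Δh = -102.96 + -357 + -36.96 = -496.92 kJ/kg
Q = ṁ·Δh = 13.79 kg/s × -496.92 kJ/kg = -6852.5 kJ/s
|Q| = 6852.5 kW = 24669 MJ/h

Q_c = 24700 MJ/h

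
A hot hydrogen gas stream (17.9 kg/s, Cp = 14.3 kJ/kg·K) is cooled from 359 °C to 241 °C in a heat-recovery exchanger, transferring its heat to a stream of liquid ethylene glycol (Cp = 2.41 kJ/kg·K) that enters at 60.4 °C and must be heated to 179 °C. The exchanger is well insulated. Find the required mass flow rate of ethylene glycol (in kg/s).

ṁ_c = 106 kg/s

Heat released by hot stream: Q = 17.9 × 14.3 × (359 − 241) = 30204 kJ/s
Energy balance on cold side (adiabatic exchanger): Q = ṁ_c·Cp_c·(T_c,out − T_c,in)
ṁ_c = 30204 / [2.41 × (179 − 60.4)] = 105.67 kg/s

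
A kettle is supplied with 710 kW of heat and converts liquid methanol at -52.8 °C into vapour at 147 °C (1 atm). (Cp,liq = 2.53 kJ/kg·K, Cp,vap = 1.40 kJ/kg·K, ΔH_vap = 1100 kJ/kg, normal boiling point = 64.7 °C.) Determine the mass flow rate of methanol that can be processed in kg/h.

Δh = 2.53×(64.7−-52.8) + 1100 + 1.40×(147−64.7) = 1512.5 kJ/kg
Q = 710 kW = 710 kJ/s = 2.556e+06 kJ/h
ṁ = Q/Δh = 2.556e+06 / 1512.5 = 1689.9 kg/h

ṁ = 1690 kg/h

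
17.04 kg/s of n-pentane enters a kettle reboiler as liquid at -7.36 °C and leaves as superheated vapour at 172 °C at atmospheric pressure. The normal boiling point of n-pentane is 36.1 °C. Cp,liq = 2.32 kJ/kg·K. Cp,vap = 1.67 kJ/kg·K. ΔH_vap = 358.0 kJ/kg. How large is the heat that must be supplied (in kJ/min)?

Q = 701000 kJ/min

liquid -7.36→36.1 °C: 100.83 kJ/kg
vaporisation at 36.1 °C: 358 kJ/kg
vapour 36.1→172 °C: 226.95 kJ/kg
Δh = 100.83 + 358 + 226.95 = 685.78 kJ/kg
Q = ṁ·Δh = 17.04 kg/s × 685.78 kJ/kg = 11686 kJ/s
|Q| = 11686 kW = 701140 kJ/min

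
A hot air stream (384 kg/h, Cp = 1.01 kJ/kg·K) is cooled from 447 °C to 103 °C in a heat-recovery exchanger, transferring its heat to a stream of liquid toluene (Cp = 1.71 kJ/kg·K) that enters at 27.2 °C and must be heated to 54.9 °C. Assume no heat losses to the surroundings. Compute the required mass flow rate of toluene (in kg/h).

ṁ_c = 2820 kg/h

Heat released by hot stream: Q = 384 × 1.01 × (447 − 103) = 133420 kJ/h
Energy balance on cold side (adiabatic exchanger): Q = ṁ_c·Cp_c·(T_c,out − T_c,in)
ṁ_c = 133420 / [1.71 × (54.9 − 27.2)] = 2816.7 kg/h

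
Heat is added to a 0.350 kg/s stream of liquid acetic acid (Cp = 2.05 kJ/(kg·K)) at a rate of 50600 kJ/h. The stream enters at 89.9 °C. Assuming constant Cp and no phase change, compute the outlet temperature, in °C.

T_out = 109 °C

Q = 50600 kJ/h = 14.056 kJ/s
ΔT = Q/(ṁ·Cp) = 14.056/(0.350×2.05) = 19.59 K
T_out = 89.9 + 19.59 = 109.49 °C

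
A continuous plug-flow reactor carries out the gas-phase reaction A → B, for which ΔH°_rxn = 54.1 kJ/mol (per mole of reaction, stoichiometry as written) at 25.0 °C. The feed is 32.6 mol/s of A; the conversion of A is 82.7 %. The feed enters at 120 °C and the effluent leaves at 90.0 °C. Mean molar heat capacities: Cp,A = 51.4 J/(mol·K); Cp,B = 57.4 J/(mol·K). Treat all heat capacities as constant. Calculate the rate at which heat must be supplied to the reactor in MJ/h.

Q_in = 5110 MJ/h

Extent of reaction ξ = 0.827 × 32.6 = 26.96 mol/s
Reaction term: ξ·ΔH°_rxn = 26.96 × 54.1 = 1458.5 kJ/s
Sensible, feed 120→25 °C: -159.19 kJ/s
Outlet flows (mol/s): A 5.6398, B 26.96
Sensible, products 25→90.0 °C: 119.43 kJ/s
Q = ΔH = 1418.8 kJ/s = 1418.8 kW
Heat supplied = 5107.7 MJ/h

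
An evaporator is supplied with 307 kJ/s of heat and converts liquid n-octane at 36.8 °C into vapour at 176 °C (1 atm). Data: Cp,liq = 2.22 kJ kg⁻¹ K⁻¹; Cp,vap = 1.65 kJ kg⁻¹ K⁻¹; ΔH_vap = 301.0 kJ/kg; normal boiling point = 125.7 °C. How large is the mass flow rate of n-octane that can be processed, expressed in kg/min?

Δh = 2.22×(125.7−36.8) + 301.0 + 1.65×(176−125.7) = 581.35 kJ/kg
Q = 307 kJ/s = 307 kJ/s = 18420 kJ/min
ṁ = Q/Δh = 18420 / 581.35 = 31.685 kg/min

ṁ = 31.7 kg/min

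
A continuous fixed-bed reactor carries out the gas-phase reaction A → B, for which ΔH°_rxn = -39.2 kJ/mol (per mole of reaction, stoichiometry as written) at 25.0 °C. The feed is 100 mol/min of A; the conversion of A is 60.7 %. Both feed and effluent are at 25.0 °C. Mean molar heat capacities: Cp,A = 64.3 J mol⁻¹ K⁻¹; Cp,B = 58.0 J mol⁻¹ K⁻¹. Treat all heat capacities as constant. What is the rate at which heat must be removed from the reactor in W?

Extent of reaction ξ = 0.607 × 100 = 60.7 mol/min
Reaction term: ξ·ΔH°_rxn = 60.7 × -39.2 = -2379.4 kJ/min
Q = ΔH = -2379.4 kJ/min = -39.657 kW
Heat removed = 39657 W

Q_out = 39700 W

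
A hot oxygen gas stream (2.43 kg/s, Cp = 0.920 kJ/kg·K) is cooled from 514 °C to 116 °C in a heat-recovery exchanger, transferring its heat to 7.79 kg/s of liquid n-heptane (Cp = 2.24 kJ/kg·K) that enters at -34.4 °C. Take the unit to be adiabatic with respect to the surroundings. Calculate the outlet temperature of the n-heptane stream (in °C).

Heat released by hot stream: Q = 2.43 × 0.920 × (514 − 116) = 889.77 kJ/s
Energy balance on cold side (adiabatic exchanger): Q = ṁ_c·Cp_c·(T_c,out − T_c,in)
T_c,out = -34.4 + 889.77/(7.79 × 2.24) = 16.591 °C

T_c,out = 16.6 °C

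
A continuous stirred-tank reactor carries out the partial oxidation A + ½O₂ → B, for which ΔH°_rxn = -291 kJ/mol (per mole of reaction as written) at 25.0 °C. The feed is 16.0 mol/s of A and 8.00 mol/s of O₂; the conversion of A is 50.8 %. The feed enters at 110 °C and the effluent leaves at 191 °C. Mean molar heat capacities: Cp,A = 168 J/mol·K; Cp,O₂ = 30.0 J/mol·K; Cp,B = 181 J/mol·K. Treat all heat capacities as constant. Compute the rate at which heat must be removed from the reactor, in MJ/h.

Extent of reaction ξ = 0.508 × 16.0 = 8.128 mol/s
Reaction term: ξ·ΔH°_rxn = 8.128 × -291 = -2365.2 kJ/s
Sensible, feed 110→25 °C: -248.88 kJ/s
Outlet flows (mol/s): A 7.872, O₂ 3.936, B 8.128
Sensible, products 25→191 °C: 483.35 kJ/s
Q = ΔH = -2130.8 kJ/s = -2130.8 kW
Heat removed = 7670.8 MJ/h

Q_out = 7670 MJ/h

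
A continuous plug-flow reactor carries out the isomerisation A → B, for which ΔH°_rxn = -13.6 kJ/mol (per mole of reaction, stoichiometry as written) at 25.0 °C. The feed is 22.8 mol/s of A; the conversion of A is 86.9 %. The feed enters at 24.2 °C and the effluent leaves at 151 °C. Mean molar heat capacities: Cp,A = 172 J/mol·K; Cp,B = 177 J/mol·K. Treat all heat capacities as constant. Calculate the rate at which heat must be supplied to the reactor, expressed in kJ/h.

Q_in = 865000 kJ/h

Extent of reaction ξ = 0.869 × 22.8 = 19.813 mol/s
Reaction term: ξ·ΔH°_rxn = 19.813 × -13.6 = -269.46 kJ/s
Sensible, feed 24.2→25 °C: 3.1373 kJ/s
Outlet flows (mol/s): A 2.9868, B 19.813
Sensible, products 25→151 °C: 506.6 kJ/s
Q = ΔH = 240.28 kJ/s = 240.28 kW
Heat supplied = 865010 kJ/h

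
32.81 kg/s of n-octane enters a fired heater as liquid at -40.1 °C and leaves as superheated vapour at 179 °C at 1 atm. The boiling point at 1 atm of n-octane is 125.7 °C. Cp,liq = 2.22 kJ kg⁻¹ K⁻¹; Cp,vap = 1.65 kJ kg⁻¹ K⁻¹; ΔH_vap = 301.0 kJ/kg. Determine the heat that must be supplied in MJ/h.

Q = 89400 MJ/h

liquid -40.1→125.7 °C: 368.08 kJ/kg
vaporisation at 125.7 °C: 301 kJ/kg
vapour 125.7→179 °C: 87.945 kJ/kg
Δh = 368.08 + 301 + 87.945 = 757.02 kJ/kg
Q = ṁ·Δh = 32.81 kg/s × 757.02 kJ/kg = 24838 kJ/s
|Q| = 24838 kW = 89416 MJ/h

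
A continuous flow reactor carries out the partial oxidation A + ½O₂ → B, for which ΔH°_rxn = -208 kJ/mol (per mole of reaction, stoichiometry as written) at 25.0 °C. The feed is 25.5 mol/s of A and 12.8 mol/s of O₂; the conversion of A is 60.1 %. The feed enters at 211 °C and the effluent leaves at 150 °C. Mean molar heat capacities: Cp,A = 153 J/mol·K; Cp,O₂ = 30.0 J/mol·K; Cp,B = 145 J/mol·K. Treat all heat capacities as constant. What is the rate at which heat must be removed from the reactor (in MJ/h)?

Extent of reaction ξ = 0.601 × 25.5 = 15.325 mol/s
Reaction term: ξ·ΔH°_rxn = 15.325 × -208 = -3187.7 kJ/s
Sensible, feed 211→25 °C: -797.1 kJ/s
Outlet flows (mol/s): A 10.175, O₂ 5.1373, B 15.325
Sensible, products 25→150 °C: 491.63 kJ/s
Q = ΔH = -3493.2 kJ/s = -3493.2 kW
Heat removed = 12575 MJ/h

Q_out = 12600 MJ/h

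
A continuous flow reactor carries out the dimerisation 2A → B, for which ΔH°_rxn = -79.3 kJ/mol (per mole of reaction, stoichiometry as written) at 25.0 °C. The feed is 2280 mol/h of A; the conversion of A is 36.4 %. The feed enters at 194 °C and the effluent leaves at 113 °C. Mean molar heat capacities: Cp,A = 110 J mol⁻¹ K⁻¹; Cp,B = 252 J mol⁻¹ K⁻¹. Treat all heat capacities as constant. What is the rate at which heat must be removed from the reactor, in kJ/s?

Q_out = 14.5 kJ/s

Extent of reaction ξ = 0.364 × 2280 / 2 = 414.96 mol/h
Reaction term: ξ·ΔH°_rxn = 414.96 × -79.3 = -32906 kJ/h
Sensible, feed 194→25 °C: -42385 kJ/h
Outlet flows (mol/h): A 1450.1, B 414.96
Sensible, products 25→113 °C: 23239 kJ/h
Q = ΔH = -52053 kJ/h = -14.459 kW
Heat removed = 14.459 kJ/s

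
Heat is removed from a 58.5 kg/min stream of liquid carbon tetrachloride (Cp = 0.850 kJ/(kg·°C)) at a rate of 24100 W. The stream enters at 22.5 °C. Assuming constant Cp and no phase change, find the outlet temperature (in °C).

Q = 24100 W = 1446 kJ/min
ΔT = Q/(ṁ·Cp) = 1446/(58.5×0.850) = 29.08 K
T_out = 22.5 − 29.08 = -6.5799 °C

T_out = -6.58 °C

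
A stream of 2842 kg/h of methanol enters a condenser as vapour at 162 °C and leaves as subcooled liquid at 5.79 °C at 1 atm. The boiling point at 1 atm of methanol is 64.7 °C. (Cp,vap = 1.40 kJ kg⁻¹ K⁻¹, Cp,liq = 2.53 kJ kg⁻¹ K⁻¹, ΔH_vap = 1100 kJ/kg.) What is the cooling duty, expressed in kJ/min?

Q_c = 65600 kJ/min

vapour 162→64.7 °C: -136.22 kJ/kg
condensation at 64.7 °C: -1100 kJ/kg
liquid 64.7→5.79 °C: -149.04 kJ/kg
Δh = -136.22 + -1100 + -149.04 = -1385.3 kJ/kg
Q = ṁ·Δh = 2842 kg/h × -1385.3 kJ/kg = -3.9369e+06 kJ/h
|Q| = 1093.6 kW = 65615 kJ/min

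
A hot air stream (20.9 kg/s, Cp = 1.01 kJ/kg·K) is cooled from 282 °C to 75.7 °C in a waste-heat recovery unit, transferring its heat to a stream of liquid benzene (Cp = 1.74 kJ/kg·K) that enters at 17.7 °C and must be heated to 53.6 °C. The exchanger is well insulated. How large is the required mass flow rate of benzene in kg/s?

Heat released by hot stream: Q = 20.9 × 1.01 × (282 − 75.7) = 4354.8 kJ/s
Energy balance on cold side (adiabatic exchanger): Q = ṁ_c·Cp_c·(T_c,out − T_c,in)
ṁ_c = 4354.8 / [1.74 × (53.6 − 17.7)] = 69.715 kg/s

ṁ_c = 69.7 kg/s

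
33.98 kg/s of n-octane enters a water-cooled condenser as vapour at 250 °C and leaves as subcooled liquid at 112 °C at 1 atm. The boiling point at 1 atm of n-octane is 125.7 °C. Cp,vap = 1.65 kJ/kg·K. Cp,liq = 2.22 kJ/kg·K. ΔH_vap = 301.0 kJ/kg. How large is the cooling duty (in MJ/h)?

Q_c = 65600 MJ/h

vapour 250→125.7 °C: -205.09 kJ/kg
condensation at 125.7 °C: -301 kJ/kg
liquid 125.7→112 °C: -30.414 kJ/kg
Δh = -205.09 + -301 + -30.414 = -536.51 kJ/kg
Q = ṁ·Δh = 33.98 kg/s × -536.51 kJ/kg = -18231 kJ/s
|Q| = 18231 kW = 65630 MJ/h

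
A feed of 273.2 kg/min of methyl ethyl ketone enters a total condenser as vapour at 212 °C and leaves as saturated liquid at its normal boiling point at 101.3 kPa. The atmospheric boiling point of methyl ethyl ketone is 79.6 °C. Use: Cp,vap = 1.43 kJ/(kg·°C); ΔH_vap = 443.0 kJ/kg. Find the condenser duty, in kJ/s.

vapour 212→79.6 °C: -189.33 kJ/kg
condensation at 79.6 °C: -443 kJ/kg
Δh = -189.33 + -443 = -632.33 kJ/kg
Q = ṁ·Δh = 273.2 kg/min × -632.33 kJ/kg = -172750 kJ/min
|Q| = 2879.2 kW

Q_c = 2880 kJ/s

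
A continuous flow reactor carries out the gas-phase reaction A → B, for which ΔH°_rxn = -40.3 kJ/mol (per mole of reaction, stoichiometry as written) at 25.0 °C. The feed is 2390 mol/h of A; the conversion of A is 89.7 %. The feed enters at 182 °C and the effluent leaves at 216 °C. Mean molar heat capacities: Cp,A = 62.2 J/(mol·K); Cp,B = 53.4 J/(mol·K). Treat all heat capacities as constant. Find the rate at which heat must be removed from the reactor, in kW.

Q_out = 23.6 kW

Extent of reaction ξ = 0.897 × 2390 = 2143.8 mol/h
Reaction term: ξ·ΔH°_rxn = 2143.8 × -40.3 = -86396 kJ/h
Sensible, feed 182→25 °C: -23339 kJ/h
Outlet flows (mol/h): A 246.17, B 2143.8
Sensible, products 25→216 °C: 24790 kJ/h
Q = ΔH = -84945 kJ/h = -23.596 kW
Heat removed = 23.596 kW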